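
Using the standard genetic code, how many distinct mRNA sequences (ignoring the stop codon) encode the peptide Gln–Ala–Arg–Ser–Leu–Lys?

3456

Gln: 2 codons.
Ala: 4 codons.
Arg: 6 codons.
Ser: 6 codons.
Leu: 6 codons.
Lys: 2 codons.
2 × 4 × 6 × 6 × 6 × 2 = 3456.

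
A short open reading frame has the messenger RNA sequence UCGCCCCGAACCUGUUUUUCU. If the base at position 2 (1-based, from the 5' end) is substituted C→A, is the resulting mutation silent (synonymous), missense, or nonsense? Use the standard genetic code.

Position 2 falls in codon 1: UCG → Ser.
After the substitution the codon is UAG → Stop.
The new codon is a stop codon, so this is a nonsense mutation.

nonsense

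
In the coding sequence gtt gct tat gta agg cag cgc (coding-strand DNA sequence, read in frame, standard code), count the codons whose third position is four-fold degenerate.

Codon 1 GTT (Val): third position 4-fold.
Codon 2 GCT (Ala): third position 4-fold.
Codon 3 TAT (Tyr): third position 2-fold.
Codon 4 GTA (Val): third position 4-fold.
Codon 5 AGG (Arg): third position 2-fold.
Codon 6 CAG (Gln): third position 2-fold.
Codon 7 CGC (Arg): third position 4-fold.
Four-fold degenerate third positions: 4.

4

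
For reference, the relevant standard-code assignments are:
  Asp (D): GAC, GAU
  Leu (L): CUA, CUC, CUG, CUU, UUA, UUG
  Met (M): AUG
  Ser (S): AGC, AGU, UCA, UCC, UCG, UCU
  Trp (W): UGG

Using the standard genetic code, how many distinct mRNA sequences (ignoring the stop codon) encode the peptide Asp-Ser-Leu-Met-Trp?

Asp: 2 codons.
Ser: 6 codons.
Leu: 6 codons.
Met: 1 codon.
Trp: 1 codon.
2 × 6 × 6 × 1 × 1 = 72.

72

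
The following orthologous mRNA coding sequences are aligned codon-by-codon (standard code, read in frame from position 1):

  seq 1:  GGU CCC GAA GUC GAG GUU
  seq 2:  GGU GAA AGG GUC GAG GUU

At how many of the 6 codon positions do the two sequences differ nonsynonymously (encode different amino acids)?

2

Codon 1: GGU Gly / GGU Gly — identical.
Codon 2: CCC Pro / GAA Glu — nonsynonymous.
Codon 3: GAA Glu / AGG Arg — nonsynonymous.
Codon 4: GUC Val / GUC Val — identical.
Codon 5: GAG Glu / GAG Glu — identical.
Codon 6: GUU Val / GUU Val — identical.
Nonsynonymous differences: 2.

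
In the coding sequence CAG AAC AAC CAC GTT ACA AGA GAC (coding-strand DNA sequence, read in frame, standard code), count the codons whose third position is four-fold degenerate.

Codon 1 CAG (Gln): third position 2-fold.
Codon 2 AAC (Asn): third position 2-fold.
Codon 3 AAC (Asn): third position 2-fold.
Codon 4 CAC (His): third position 2-fold.
Codon 5 GTT (Val): third position 4-fold.
Codon 6 ACA (Thr): third position 4-fold.
Codon 7 AGA (Arg): third position 2-fold.
Codon 8 GAC (Asp): third position 2-fold.
Four-fold degenerate third positions: 2.

2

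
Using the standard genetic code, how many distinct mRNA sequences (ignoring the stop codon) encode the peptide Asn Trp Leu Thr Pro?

192

Asn: 2 codons.
Trp: 1 codon.
Leu: 6 codons.
Thr: 4 codons.
Pro: 4 codons.
2 × 1 × 6 × 4 × 4 = 192.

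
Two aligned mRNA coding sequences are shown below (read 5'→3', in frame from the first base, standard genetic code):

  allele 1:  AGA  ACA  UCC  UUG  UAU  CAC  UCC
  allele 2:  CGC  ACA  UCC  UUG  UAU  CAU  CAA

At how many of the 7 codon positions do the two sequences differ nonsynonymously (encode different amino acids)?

Codon 1: AGA Arg / CGC Arg — synonymous.
Codon 2: ACA Thr / ACA Thr — identical.
Codon 3: UCC Ser / UCC Ser — identical.
Codon 4: UUG Leu / UUG Leu — identical.
Codon 5: UAU Tyr / UAU Tyr — identical.
Codon 6: CAC His / CAU His — synonymous.
Codon 7: UCC Ser / CAA Gln — nonsynonymous.
Nonsynonymous differences: 1.

1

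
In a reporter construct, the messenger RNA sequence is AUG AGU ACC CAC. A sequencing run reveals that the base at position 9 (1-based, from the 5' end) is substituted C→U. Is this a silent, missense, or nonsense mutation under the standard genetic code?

silent

Position 9 falls in codon 3: ACC → Thr.
After the substitution the codon is ACU → Thr.
Both encode Thr, so the change is synonymous.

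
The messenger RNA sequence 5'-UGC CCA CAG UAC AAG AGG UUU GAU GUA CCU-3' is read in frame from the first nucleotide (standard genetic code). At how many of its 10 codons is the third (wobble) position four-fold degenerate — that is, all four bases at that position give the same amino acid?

Codon 1 UGC (Cys): third position 2-fold.
Codon 2 CCA (Pro): third position 4-fold.
Codon 3 CAG (Gln): third position 2-fold.
Codon 4 UAC (Tyr): third position 2-fold.
Codon 5 AAG (Lys): third position 2-fold.
Codon 6 AGG (Arg): third position 2-fold.
Codon 7 UUU (Phe): third position 2-fold.
Codon 8 GAU (Asp): third position 2-fold.
Codon 9 GUA (Val): third position 4-fold.
Codon 10 CCU (Pro): third position 4-fold.
Four-fold degenerate third positions: 3.

3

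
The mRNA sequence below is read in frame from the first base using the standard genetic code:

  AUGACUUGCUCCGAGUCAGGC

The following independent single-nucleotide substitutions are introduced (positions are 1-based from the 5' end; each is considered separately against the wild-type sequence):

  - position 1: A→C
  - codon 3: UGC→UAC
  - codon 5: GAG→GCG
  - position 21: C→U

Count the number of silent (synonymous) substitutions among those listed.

Codon 1: AUG (Met) → CUG (Leu) — missense.
Codon 3: UGC (Cys) → UAC (Tyr) — missense.
Codon 5: GAG (Glu) → GCG (Ala) — missense.
Codon 7: GGC (Gly) → GGU (Gly) — synonymous.
Synonymous: 1 of 4.

1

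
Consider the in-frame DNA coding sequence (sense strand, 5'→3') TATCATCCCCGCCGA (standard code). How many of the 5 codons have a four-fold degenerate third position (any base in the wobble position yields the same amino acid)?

Codon 1 TAT (Tyr): third position 2-fold.
Codon 2 CAT (His): third position 2-fold.
Codon 3 CCC (Pro): third position 4-fold.
Codon 4 CGC (Arg): third position 4-fold.
Codon 5 CGA (Arg): third position 4-fold.
Four-fold degenerate third positions: 3.

3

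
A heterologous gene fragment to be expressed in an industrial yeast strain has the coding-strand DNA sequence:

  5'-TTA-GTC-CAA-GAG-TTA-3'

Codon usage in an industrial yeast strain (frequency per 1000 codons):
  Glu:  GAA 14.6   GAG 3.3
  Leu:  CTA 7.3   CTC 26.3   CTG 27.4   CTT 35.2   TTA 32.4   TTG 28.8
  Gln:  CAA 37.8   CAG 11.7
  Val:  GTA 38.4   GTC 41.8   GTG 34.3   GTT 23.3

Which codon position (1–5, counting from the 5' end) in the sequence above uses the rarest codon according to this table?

4

Codon 1 TTA (Leu): 32.4 per 1000.
Codon 2 GTC (Val): 41.8 per 1000.
Codon 3 CAA (Gln): 37.8 per 1000.
Codon 4 GAG (Glu): 3.3 per 1000.
Codon 5 TTA (Leu): 32.4 per 1000.
Lowest frequency is 3.3 at codon 4.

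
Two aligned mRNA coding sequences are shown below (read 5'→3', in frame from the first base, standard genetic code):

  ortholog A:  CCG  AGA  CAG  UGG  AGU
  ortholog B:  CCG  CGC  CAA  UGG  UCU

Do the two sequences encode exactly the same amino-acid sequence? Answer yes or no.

yes

Codon 1: CCG Pro / CCG Pro — identical.
Codon 2: AGA Arg / CGC Arg — synonymous.
Codon 3: CAG Gln / CAA Gln — synonymous.
Codon 4: UGG Trp / UGG Trp — identical.
Codon 5: AGU Ser / UCU Ser — synonymous.
Nonsynonymous differences: 0 → same protein.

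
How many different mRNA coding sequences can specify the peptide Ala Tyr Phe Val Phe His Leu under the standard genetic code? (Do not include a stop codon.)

1536

Ala: 4 codons.
Tyr: 2 codons.
Phe: 2 codons.
Val: 4 codons.
Phe: 2 codons.
His: 2 codons.
Leu: 6 codons.
4 × 2 × 2 × 4 × 2 × 2 × 6 = 1536.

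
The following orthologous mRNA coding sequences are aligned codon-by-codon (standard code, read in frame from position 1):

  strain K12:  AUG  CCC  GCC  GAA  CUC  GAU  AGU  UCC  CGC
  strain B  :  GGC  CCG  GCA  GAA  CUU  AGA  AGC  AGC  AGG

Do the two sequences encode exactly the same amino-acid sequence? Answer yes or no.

Codon 1: AUG Met / GGC Gly — nonsynonymous.
Codon 2: CCC Pro / CCG Pro — synonymous.
Codon 3: GCC Ala / GCA Ala — synonymous.
Codon 4: GAA Glu / GAA Glu — identical.
Codon 5: CUC Leu / CUU Leu — synonymous.
Codon 6: GAU Asp / AGA Arg — nonsynonymous.
Codon 7: AGU Ser / AGC Ser — synonymous.
Codon 8: UCC Ser / AGC Ser — synonymous.
Codon 9: CGC Arg / AGG Arg — synonymous.
Nonsynonymous differences: 2 → different protein.

no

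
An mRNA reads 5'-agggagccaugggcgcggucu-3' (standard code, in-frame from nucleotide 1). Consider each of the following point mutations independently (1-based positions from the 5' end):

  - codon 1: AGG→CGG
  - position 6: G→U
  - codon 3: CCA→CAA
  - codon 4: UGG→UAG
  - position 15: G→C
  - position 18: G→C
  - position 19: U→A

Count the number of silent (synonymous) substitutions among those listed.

Codon 1: AGG (Arg) → CGG (Arg) — synonymous.
Codon 2: GAG (Glu) → GAU (Asp) — missense.
Codon 3: CCA (Pro) → CAA (Gln) — missense.
Codon 4: UGG (Trp) → UAG (Stop) — nonsense.
Codon 5: GCG (Ala) → GCC (Ala) — synonymous.
Codon 6: CGG (Arg) → CGC (Arg) — synonymous.
Codon 7: UCU (Ser) → ACU (Thr) — missense.
Synonymous: 3 of 7.

3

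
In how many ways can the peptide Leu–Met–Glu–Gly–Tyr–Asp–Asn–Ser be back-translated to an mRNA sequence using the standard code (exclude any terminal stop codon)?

Leu: 6 codons.
Met: 1 codon.
Glu: 2 codons.
Gly: 4 codons.
Tyr: 2 codons.
Asp: 2 codons.
Asn: 2 codons.
Ser: 6 codons.
6 × 1 × 2 × 4 × 2 × 2 × 2 × 6 = 2304.

2304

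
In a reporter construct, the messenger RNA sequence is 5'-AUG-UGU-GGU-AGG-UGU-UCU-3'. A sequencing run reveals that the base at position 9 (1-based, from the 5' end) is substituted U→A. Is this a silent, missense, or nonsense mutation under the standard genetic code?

silent

Position 9 falls in codon 3: GGU → Gly.
After the substitution the codon is GGA → Gly.
Both encode Gly, so the change is synonymous.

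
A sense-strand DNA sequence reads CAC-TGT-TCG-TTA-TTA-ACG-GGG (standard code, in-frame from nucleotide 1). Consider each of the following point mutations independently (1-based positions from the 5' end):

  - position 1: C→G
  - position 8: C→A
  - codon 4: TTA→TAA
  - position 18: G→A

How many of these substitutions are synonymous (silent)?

1

Codon 1: CAC (His) → GAC (Asp) — missense.
Codon 3: TCG (Ser) → TAG (Stop) — nonsense.
Codon 4: TTA (Leu) → TAA (Stop) — nonsense.
Codon 6: ACG (Thr) → ACA (Thr) — synonymous.
Synonymous: 1 of 4.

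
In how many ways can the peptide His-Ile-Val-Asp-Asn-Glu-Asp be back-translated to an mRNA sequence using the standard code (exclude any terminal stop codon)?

384

His: 2 codons.
Ile: 3 codons.
Val: 4 codons.
Asp: 2 codons.
Asn: 2 codons.
Glu: 2 codons.
Asp: 2 codons.
2 × 3 × 4 × 2 × 2 × 2 × 2 = 384.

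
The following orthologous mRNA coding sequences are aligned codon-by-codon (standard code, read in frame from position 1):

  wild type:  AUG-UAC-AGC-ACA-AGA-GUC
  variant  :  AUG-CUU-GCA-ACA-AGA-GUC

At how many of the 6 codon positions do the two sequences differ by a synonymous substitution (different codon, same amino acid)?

0

Codon 1: AUG Met / AUG Met — identical.
Codon 2: UAC Tyr / CUU Leu — nonsynonymous.
Codon 3: AGC Ser / GCA Ala — nonsynonymous.
Codon 4: ACA Thr / ACA Thr — identical.
Codon 5: AGA Arg / AGA Arg — identical.
Codon 6: GUC Val / GUC Val — identical.
Synonymous differences: 0.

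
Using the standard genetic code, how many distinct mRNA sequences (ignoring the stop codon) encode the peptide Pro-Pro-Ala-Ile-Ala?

768

Pro: 4 codons.
Pro: 4 codons.
Ala: 4 codons.
Ile: 3 codons.
Ala: 4 codons.
4 × 4 × 4 × 3 × 4 = 768.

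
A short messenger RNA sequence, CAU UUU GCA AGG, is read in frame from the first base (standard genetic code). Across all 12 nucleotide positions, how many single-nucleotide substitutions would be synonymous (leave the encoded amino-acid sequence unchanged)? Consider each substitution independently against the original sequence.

7

Codon 1 (CAU, His): 1 synonymous substitution.
Codon 2 (UUU, Phe): 1 synonymous substitution.
Codon 3 (GCA, Ala): 3 synonymous substitutions.
Codon 4 (AGG, Arg): 2 synonymous substitutions.
Total: 1 + 1 + 3 + 2 = 7.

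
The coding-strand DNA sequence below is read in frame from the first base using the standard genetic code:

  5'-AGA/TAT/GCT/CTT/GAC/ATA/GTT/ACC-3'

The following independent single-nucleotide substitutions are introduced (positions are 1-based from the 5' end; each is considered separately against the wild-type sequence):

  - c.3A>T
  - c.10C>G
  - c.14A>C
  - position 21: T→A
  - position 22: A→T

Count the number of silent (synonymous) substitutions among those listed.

Codon 1: AGA (Arg) → AGT (Ser) — missense.
Codon 4: CTT (Leu) → GTT (Val) — missense.
Codon 5: GAC (Asp) → GCC (Ala) — missense.
Codon 7: GTT (Val) → GTA (Val) — synonymous.
Codon 8: ACC (Thr) → TCC (Ser) — missense.
Synonymous: 1 of 5.

1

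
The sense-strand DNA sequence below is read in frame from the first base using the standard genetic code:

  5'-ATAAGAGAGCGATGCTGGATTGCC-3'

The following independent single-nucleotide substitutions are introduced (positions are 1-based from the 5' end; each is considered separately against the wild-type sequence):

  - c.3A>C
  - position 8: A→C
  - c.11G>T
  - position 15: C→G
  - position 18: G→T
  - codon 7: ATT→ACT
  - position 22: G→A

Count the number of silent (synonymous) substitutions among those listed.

1

Codon 1: ATA (Ile) → ATC (Ile) — synonymous.
Codon 3: GAG (Glu) → GCG (Ala) — missense.
Codon 4: CGA (Arg) → CTA (Leu) — missense.
Codon 5: TGC (Cys) → TGG (Trp) — missense.
Codon 6: TGG (Trp) → TGT (Cys) — missense.
Codon 7: ATT (Ile) → ACT (Thr) — missense.
Codon 8: GCC (Ala) → ACC (Thr) — missense.
Synonymous: 1 of 7.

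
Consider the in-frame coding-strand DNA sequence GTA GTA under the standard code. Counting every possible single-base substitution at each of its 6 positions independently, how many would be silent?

6

Codon 1 (GTA, Val): 3 synonymous substitutions.
Codon 2 (GTA, Val): 3 synonymous substitutions.
Total: 3 + 3 = 6.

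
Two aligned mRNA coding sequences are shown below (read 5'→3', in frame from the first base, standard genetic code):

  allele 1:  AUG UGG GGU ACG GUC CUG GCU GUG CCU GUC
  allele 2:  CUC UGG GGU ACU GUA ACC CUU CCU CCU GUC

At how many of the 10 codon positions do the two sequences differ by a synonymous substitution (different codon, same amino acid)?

2

Codon 1: AUG Met / CUC Leu — nonsynonymous.
Codon 2: UGG Trp / UGG Trp — identical.
Codon 3: GGU Gly / GGU Gly — identical.
Codon 4: ACG Thr / ACU Thr — synonymous.
Codon 5: GUC Val / GUA Val — synonymous.
Codon 6: CUG Leu / ACC Thr — nonsynonymous.
Codon 7: GCU Ala / CUU Leu — nonsynonymous.
Codon 8: GUG Val / CCU Pro — nonsynonymous.
Codon 9: CCU Pro / CCU Pro — identical.
Codon 10: GUC Val / GUC Val — identical.
Synonymous differences: 2.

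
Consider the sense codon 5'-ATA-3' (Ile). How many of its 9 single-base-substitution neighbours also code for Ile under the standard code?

2

Position 1: none → 0 synonymous.
Position 2: none → 0 synonymous.
Position 3: ATT, ATC → 2 synonymous.
Total: 0 + 0 + 2 = 2.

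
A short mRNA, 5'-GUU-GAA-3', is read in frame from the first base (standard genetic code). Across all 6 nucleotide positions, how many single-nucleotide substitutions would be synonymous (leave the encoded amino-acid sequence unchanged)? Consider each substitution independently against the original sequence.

4

Codon 1 (GUU, Val): 3 synonymous substitutions.
Codon 2 (GAA, Glu): 1 synonymous substitution.
Total: 3 + 1 = 4.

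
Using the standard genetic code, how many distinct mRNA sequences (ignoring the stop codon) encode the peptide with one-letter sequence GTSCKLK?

Gly: 4 codons.
Thr: 4 codons.
Ser: 6 codons.
Cys: 2 codons.
Lys: 2 codons.
Leu: 6 codons.
Lys: 2 codons.
4 × 4 × 6 × 2 × 2 × 6 × 2 = 4608.

4608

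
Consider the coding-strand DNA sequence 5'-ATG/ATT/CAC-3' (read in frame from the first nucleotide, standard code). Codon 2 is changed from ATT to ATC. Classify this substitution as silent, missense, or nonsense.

Position 6 falls in codon 2: ATT → Ile.
After the substitution the codon is ATC → Ile.
Both encode Ile, so the change is synonymous.

silent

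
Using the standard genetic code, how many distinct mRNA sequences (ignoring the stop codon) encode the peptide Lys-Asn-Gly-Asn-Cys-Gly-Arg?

1536

Lys: 2 codons.
Asn: 2 codons.
Gly: 4 codons.
Asn: 2 codons.
Cys: 2 codons.
Gly: 4 codons.
Arg: 6 codons.
2 × 2 × 4 × 2 × 2 × 4 × 6 = 1536.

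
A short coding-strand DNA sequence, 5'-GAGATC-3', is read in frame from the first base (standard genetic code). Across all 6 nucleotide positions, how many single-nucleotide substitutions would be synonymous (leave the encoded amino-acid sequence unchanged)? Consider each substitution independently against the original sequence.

3

Codon 1 (GAG, Glu): 1 synonymous substitution.
Codon 2 (ATC, Ile): 2 synonymous substitutions.
Total: 1 + 2 = 3.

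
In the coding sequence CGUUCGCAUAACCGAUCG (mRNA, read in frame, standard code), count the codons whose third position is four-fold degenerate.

4

Codon 1 CGU (Arg): third position 4-fold.
Codon 2 UCG (Ser): third position 4-fold.
Codon 3 CAU (His): third position 2-fold.
Codon 4 AAC (Asn): third position 2-fold.
Codon 5 CGA (Arg): third position 4-fold.
Codon 6 UCG (Ser): third position 4-fold.
Four-fold degenerate third positions: 4.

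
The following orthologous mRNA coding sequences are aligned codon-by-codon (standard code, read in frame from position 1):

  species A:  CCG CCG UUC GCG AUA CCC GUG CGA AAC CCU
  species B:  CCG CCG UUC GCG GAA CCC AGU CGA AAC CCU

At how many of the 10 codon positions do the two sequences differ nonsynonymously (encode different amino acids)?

Codon 1: CCG Pro / CCG Pro — identical.
Codon 2: CCG Pro / CCG Pro — identical.
Codon 3: UUC Phe / UUC Phe — identical.
Codon 4: GCG Ala / GCG Ala — identical.
Codon 5: AUA Ile / GAA Glu — nonsynonymous.
Codon 6: CCC Pro / CCC Pro — identical.
Codon 7: GUG Val / AGU Ser — nonsynonymous.
Codon 8: CGA Arg / CGA Arg — identical.
Codon 9: AAC Asn / AAC Asn — identical.
Codon 10: CCU Pro / CCU Pro — identical.
Nonsynonymous differences: 2.

2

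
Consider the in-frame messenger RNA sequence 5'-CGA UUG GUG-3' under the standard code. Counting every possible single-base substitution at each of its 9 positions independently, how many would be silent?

Codon 1 (CGA, Arg): 4 synonymous substitutions.
Codon 2 (UUG, Leu): 2 synonymous substitutions.
Codon 3 (GUG, Val): 3 synonymous substitutions.
Total: 4 + 2 + 3 = 9.

9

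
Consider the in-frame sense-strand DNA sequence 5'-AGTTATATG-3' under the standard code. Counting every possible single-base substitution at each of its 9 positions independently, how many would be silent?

2

Codon 1 (AGT, Ser): 1 synonymous substitution.
Codon 2 (TAT, Tyr): 1 synonymous substitution.
Codon 3 (ATG, Met): 0 synonymous substitutions.
Total: 1 + 1 + 0 = 2.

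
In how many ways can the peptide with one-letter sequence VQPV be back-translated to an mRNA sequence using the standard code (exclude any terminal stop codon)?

Val: 4 codons.
Gln: 2 codons.
Pro: 4 codons.
Val: 4 codons.
4 × 2 × 4 × 4 = 128.

128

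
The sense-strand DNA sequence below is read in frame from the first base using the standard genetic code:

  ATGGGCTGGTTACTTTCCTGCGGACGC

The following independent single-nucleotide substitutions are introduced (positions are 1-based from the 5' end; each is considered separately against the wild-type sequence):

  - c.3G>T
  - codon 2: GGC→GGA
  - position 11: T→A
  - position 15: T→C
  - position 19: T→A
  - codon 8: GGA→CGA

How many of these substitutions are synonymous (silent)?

2

Codon 1: ATG (Met) → ATT (Ile) — missense.
Codon 2: GGC (Gly) → GGA (Gly) — synonymous.
Codon 4: TTA (Leu) → TAA (Stop) — nonsense.
Codon 5: CTT (Leu) → CTC (Leu) — synonymous.
Codon 7: TGC (Cys) → AGC (Ser) — missense.
Codon 8: GGA (Gly) → CGA (Arg) — missense.
Synonymous: 2 of 6.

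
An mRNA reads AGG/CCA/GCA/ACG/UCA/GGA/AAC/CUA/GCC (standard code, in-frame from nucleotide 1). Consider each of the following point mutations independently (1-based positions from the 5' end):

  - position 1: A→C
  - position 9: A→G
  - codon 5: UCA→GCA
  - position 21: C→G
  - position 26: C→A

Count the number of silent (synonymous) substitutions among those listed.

2

Codon 1: AGG (Arg) → CGG (Arg) — synonymous.
Codon 3: GCA (Ala) → GCG (Ala) — synonymous.
Codon 5: UCA (Ser) → GCA (Ala) — missense.
Codon 7: AAC (Asn) → AAG (Lys) — missense.
Codon 9: GCC (Ala) → GAC (Asp) — missense.
Synonymous: 2 of 5.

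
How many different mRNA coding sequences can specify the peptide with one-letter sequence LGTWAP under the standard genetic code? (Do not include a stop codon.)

1536

Leu: 6 codons.
Gly: 4 codons.
Thr: 4 codons.
Trp: 1 codon.
Ala: 4 codons.
Pro: 4 codons.
6 × 4 × 4 × 1 × 4 × 4 = 1536.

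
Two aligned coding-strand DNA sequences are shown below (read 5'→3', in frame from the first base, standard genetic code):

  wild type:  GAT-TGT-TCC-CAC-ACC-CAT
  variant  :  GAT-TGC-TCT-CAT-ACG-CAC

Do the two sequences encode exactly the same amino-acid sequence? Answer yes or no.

yes

Codon 1: GAT Asp / GAT Asp — identical.
Codon 2: TGT Cys / TGC Cys — synonymous.
Codon 3: TCC Ser / TCT Ser — synonymous.
Codon 4: CAC His / CAT His — synonymous.
Codon 5: ACC Thr / ACG Thr — synonymous.
Codon 6: CAT His / CAC His — synonymous.
Nonsynonymous differences: 0 → same protein.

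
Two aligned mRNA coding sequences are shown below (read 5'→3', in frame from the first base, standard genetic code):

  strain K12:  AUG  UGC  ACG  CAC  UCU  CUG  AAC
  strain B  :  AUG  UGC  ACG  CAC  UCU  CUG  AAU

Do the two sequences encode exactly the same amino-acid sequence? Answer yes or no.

Codon 1: AUG Met / AUG Met — identical.
Codon 2: UGC Cys / UGC Cys — identical.
Codon 3: ACG Thr / ACG Thr — identical.
Codon 4: CAC His / CAC His — identical.
Codon 5: UCU Ser / UCU Ser — identical.
Codon 6: CUG Leu / CUG Leu — identical.
Codon 7: AAC Asn / AAU Asn — synonymous.
Nonsynonymous differences: 0 → same protein.

yes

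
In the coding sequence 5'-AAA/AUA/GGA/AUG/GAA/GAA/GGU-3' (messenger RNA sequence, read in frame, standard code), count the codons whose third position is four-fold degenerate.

2

Codon 1 AAA (Lys): third position 2-fold.
Codon 2 AUA (Ile): third position 3-fold.
Codon 3 GGA (Gly): third position 4-fold.
Codon 4 AUG (Met): third position 1-fold.
Codon 5 GAA (Glu): third position 2-fold.
Codon 6 GAA (Glu): third position 2-fold.
Codon 7 GGU (Gly): third position 4-fold.
Four-fold degenerate third positions: 2.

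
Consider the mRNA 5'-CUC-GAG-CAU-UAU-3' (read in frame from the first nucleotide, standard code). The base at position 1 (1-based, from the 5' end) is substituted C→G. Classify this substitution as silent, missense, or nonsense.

missense

Position 1 falls in codon 1: CUC → Leu.
After the substitution the codon is GUC → Val.
Leu ≠ Val, so this is a missense mutation.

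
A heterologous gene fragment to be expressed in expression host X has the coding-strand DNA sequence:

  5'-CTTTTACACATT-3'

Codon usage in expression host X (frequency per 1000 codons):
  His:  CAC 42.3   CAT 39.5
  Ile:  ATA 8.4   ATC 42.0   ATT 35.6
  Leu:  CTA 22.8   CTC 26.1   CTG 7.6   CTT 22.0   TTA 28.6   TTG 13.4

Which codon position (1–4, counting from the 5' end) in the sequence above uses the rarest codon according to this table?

Codon 1 CTT (Leu): 22.0 per 1000.
Codon 2 TTA (Leu): 28.6 per 1000.
Codon 3 CAC (His): 42.3 per 1000.
Codon 4 ATT (Ile): 35.6 per 1000.
Lowest frequency is 22.0 at codon 1.

1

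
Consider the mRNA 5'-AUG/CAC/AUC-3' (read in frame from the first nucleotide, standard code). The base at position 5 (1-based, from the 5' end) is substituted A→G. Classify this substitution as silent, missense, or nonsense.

missense

Position 5 falls in codon 2: CAC → His.
After the substitution the codon is CGC → Arg.
His ≠ Arg, so this is a missense mutation.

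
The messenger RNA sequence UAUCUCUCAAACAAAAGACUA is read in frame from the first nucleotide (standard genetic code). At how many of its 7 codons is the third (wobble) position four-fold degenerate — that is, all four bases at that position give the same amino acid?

3

Codon 1 UAU (Tyr): third position 2-fold.
Codon 2 CUC (Leu): third position 4-fold.
Codon 3 UCA (Ser): third position 4-fold.
Codon 4 AAC (Asn): third position 2-fold.
Codon 5 AAA (Lys): third position 2-fold.
Codon 6 AGA (Arg): third position 2-fold.
Codon 7 CUA (Leu): third position 4-fold.
Four-fold degenerate third positions: 3.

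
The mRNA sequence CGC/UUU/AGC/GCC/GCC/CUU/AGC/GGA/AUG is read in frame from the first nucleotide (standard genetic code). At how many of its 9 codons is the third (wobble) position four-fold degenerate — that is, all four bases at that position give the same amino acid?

Codon 1 CGC (Arg): third position 4-fold.
Codon 2 UUU (Phe): third position 2-fold.
Codon 3 AGC (Ser): third position 2-fold.
Codon 4 GCC (Ala): third position 4-fold.
Codon 5 GCC (Ala): third position 4-fold.
Codon 6 CUU (Leu): third position 4-fold.
Codon 7 AGC (Ser): third position 2-fold.
Codon 8 GGA (Gly): third position 4-fold.
Codon 9 AUG (Met): third position 1-fold.
Four-fold degenerate third positions: 5.

5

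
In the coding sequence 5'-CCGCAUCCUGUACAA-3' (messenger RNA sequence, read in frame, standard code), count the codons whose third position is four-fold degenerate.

Codon 1 CCG (Pro): third position 4-fold.
Codon 2 CAU (His): third position 2-fold.
Codon 3 CCU (Pro): third position 4-fold.
Codon 4 GUA (Val): third position 4-fold.
Codon 5 CAA (Gln): third position 2-fold.
Four-fold degenerate third positions: 3.

3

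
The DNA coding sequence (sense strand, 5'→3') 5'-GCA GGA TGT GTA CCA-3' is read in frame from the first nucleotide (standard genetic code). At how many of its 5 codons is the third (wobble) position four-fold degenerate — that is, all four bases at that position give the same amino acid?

Codon 1 GCA (Ala): third position 4-fold.
Codon 2 GGA (Gly): third position 4-fold.
Codon 3 TGT (Cys): third position 2-fold.
Codon 4 GTA (Val): third position 4-fold.
Codon 5 CCA (Pro): third position 4-fold.
Four-fold degenerate third positions: 4.

4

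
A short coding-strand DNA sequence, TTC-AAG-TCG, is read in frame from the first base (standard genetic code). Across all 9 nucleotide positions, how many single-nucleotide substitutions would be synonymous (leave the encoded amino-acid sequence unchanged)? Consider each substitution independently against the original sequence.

Codon 1 (TTC, Phe): 1 synonymous substitution.
Codon 2 (AAG, Lys): 1 synonymous substitution.
Codon 3 (TCG, Ser): 3 synonymous substitutions.
Total: 1 + 1 + 3 = 5.

5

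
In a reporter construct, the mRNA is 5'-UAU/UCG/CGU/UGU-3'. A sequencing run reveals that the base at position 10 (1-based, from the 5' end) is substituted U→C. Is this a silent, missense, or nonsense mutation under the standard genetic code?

missense

Position 10 falls in codon 4: UGU → Cys.
After the substitution the codon is CGU → Arg.
Cys ≠ Arg, so this is a missense mutation.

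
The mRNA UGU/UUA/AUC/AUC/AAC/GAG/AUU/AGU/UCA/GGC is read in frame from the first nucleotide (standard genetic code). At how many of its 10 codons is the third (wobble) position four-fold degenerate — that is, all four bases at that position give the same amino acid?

Codon 1 UGU (Cys): third position 2-fold.
Codon 2 UUA (Leu): third position 2-fold.
Codon 3 AUC (Ile): third position 3-fold.
Codon 4 AUC (Ile): third position 3-fold.
Codon 5 AAC (Asn): third position 2-fold.
Codon 6 GAG (Glu): third position 2-fold.
Codon 7 AUU (Ile): third position 3-fold.
Codon 8 AGU (Ser): third position 2-fold.
Codon 9 UCA (Ser): third position 4-fold.
Codon 10 GGC (Gly): third position 4-fold.
Four-fold degenerate third positions: 2.

2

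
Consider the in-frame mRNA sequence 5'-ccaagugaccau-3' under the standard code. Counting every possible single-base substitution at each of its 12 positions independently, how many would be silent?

Codon 1 (CCA, Pro): 3 synonymous substitutions.
Codon 2 (AGU, Ser): 1 synonymous substitution.
Codon 3 (GAC, Asp): 1 synonymous substitution.
Codon 4 (CAU, His): 1 synonymous substitution.
Total: 3 + 1 + 1 + 1 = 6.

6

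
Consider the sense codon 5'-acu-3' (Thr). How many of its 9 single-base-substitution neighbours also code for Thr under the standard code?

Position 1: none → 0 synonymous.
Position 2: none → 0 synonymous.
Position 3: ACC, ACA, ACG → 3 synonymous.
Total: 0 + 0 + 3 = 3.

3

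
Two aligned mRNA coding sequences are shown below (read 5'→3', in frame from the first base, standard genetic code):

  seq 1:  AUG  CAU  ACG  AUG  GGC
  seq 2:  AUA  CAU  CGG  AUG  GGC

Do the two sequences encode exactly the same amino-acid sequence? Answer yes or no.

no

Codon 1: AUG Met / AUA Ile — nonsynonymous.
Codon 2: CAU His / CAU His — identical.
Codon 3: ACG Thr / CGG Arg — nonsynonymous.
Codon 4: AUG Met / AUG Met — identical.
Codon 5: GGC Gly / GGC Gly — identical.
Nonsynonymous differences: 2 → different protein.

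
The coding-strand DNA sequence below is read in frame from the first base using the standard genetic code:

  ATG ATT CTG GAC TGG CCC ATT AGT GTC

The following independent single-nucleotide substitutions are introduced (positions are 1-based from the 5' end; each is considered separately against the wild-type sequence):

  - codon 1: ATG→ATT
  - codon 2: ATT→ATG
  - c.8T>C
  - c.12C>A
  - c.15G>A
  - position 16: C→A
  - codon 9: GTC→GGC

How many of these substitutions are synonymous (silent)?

0

Codon 1: ATG (Met) → ATT (Ile) — missense.
Codon 2: ATT (Ile) → ATG (Met) — missense.
Codon 3: CTG (Leu) → CCG (Pro) — missense.
Codon 4: GAC (Asp) → GAA (Glu) — missense.
Codon 5: TGG (Trp) → TGA (Stop) — nonsense.
Codon 6: CCC (Pro) → ACC (Thr) — missense.
Codon 9: GTC (Val) → GGC (Gly) — missense.
Synonymous: 0 of 7.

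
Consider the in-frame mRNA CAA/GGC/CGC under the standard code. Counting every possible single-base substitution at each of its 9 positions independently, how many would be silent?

Codon 1 (CAA, Gln): 1 synonymous substitution.
Codon 2 (GGC, Gly): 3 synonymous substitutions.
Codon 3 (CGC, Arg): 3 synonymous substitutions.
Total: 1 + 3 + 3 = 7.

7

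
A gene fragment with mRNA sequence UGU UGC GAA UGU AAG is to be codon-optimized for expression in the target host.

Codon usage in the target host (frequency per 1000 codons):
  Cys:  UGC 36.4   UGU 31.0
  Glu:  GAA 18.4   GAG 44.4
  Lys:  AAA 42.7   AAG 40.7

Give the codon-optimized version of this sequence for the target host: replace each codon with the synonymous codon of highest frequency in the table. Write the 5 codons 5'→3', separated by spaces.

UGC UGC GAG UGC AAA

Codon 1 (Cys): best is UGC at 36.4.
Codon 2 (Cys): best is UGC at 36.4.
Codon 3 (Glu): best is GAG at 44.4.
Codon 4 (Cys): best is UGC at 36.4.
Codon 5 (Lys): best is AAA at 42.7.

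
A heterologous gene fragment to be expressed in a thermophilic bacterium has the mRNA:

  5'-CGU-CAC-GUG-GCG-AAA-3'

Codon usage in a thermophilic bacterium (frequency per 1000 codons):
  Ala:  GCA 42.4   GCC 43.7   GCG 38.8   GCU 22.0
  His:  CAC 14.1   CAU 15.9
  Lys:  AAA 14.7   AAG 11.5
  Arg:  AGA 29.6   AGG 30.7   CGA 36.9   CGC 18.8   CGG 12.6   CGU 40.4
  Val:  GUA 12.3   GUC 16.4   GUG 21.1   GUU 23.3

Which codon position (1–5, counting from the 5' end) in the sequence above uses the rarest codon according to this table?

2

Codon 1 CGU (Arg): 40.4 per 1000.
Codon 2 CAC (His): 14.1 per 1000.
Codon 3 GUG (Val): 21.1 per 1000.
Codon 4 GCG (Ala): 38.8 per 1000.
Codon 5 AAA (Lys): 14.7 per 1000.
Lowest frequency is 14.1 at codon 2.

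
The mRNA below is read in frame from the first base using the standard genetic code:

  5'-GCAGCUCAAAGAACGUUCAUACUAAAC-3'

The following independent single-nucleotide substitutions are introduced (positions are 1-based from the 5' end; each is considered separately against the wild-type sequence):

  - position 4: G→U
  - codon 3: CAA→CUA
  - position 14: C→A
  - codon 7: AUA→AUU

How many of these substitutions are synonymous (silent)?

1

Codon 2: GCU (Ala) → UCU (Ser) — missense.
Codon 3: CAA (Gln) → CUA (Leu) — missense.
Codon 5: ACG (Thr) → AAG (Lys) — missense.
Codon 7: AUA (Ile) → AUU (Ile) — synonymous.
Synonymous: 1 of 4.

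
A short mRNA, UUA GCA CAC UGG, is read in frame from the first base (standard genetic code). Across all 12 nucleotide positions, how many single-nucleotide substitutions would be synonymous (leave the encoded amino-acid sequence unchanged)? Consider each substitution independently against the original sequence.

Codon 1 (UUA, Leu): 2 synonymous substitutions.
Codon 2 (GCA, Ala): 3 synonymous substitutions.
Codon 3 (CAC, His): 1 synonymous substitution.
Codon 4 (UGG, Trp): 0 synonymous substitutions.
Total: 2 + 3 + 1 + 0 = 6.

6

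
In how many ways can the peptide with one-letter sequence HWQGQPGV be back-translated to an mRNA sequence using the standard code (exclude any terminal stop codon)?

His: 2 codons.
Trp: 1 codon.
Gln: 2 codons.
Gly: 4 codons.
Gln: 2 codons.
Pro: 4 codons.
Gly: 4 codons.
Val: 4 codons.
2 × 1 × 2 × 4 × 2 × 4 × 4 × 4 = 2048.

2048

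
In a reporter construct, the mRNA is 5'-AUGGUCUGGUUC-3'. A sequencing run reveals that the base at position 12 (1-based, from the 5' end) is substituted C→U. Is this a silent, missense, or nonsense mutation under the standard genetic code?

Position 12 falls in codon 4: UUC → Phe.
After the substitution the codon is UUU → Phe.
Both encode Phe, so the change is synonymous.

silent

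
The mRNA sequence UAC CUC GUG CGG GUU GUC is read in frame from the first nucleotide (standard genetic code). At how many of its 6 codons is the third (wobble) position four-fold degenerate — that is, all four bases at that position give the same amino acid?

5

Codon 1 UAC (Tyr): third position 2-fold.
Codon 2 CUC (Leu): third position 4-fold.
Codon 3 GUG (Val): third position 4-fold.
Codon 4 CGG (Arg): third position 4-fold.
Codon 5 GUU (Val): third position 4-fold.
Codon 6 GUC (Val): third position 4-fold.
Four-fold degenerate third positions: 5.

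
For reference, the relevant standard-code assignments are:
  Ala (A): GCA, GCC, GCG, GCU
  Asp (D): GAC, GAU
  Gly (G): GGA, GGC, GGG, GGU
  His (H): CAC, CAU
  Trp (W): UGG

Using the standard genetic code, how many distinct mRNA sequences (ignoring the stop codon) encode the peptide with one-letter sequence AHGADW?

Ala: 4 codons.
His: 2 codons.
Gly: 4 codons.
Ala: 4 codons.
Asp: 2 codons.
Trp: 1 codon.
4 × 2 × 4 × 4 × 2 × 1 = 256.

256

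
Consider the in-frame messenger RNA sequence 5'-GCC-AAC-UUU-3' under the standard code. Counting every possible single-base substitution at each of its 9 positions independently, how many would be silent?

5

Codon 1 (GCC, Ala): 3 synonymous substitutions.
Codon 2 (AAC, Asn): 1 synonymous substitution.
Codon 3 (UUU, Phe): 1 synonymous substitution.
Total: 3 + 1 + 1 = 5.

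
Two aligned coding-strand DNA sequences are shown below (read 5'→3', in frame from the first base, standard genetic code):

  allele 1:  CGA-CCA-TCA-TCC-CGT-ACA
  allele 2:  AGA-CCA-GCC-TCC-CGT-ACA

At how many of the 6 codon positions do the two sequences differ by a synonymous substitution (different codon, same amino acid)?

1

Codon 1: CGA Arg / AGA Arg — synonymous.
Codon 2: CCA Pro / CCA Pro — identical.
Codon 3: TCA Ser / GCC Ala — nonsynonymous.
Codon 4: TCC Ser / TCC Ser — identical.
Codon 5: CGT Arg / CGT Arg — identical.
Codon 6: ACA Thr / ACA Thr — identical.
Synonymous differences: 1.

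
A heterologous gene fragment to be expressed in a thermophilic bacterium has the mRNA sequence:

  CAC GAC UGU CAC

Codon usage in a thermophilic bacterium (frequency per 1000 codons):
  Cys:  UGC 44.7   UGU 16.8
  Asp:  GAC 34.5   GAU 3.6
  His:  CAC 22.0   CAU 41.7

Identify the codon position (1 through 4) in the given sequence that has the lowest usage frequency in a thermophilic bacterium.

Codon 1 CAC (His): 22.0 per 1000.
Codon 2 GAC (Asp): 34.5 per 1000.
Codon 3 UGU (Cys): 16.8 per 1000.
Codon 4 CAC (His): 22.0 per 1000.
Lowest frequency is 16.8 at codon 3.

3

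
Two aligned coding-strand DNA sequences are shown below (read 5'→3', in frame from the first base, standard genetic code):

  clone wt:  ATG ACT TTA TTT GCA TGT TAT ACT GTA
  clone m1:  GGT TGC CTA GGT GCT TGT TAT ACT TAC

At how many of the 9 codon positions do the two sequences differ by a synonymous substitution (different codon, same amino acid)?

2

Codon 1: ATG Met / GGT Gly — nonsynonymous.
Codon 2: ACT Thr / TGC Cys — nonsynonymous.
Codon 3: TTA Leu / CTA Leu — synonymous.
Codon 4: TTT Phe / GGT Gly — nonsynonymous.
Codon 5: GCA Ala / GCT Ala — synonymous.
Codon 6: TGT Cys / TGT Cys — identical.
Codon 7: TAT Tyr / TAT Tyr — identical.
Codon 8: ACT Thr / ACT Thr — identical.
Codon 9: GTA Val / TAC Tyr — nonsynonymous.
Synonymous differences: 2.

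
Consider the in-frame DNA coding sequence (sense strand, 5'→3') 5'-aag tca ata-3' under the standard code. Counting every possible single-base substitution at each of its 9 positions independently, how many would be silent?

6

Codon 1 (AAG, Lys): 1 synonymous substitution.
Codon 2 (TCA, Ser): 3 synonymous substitutions.
Codon 3 (ATA, Ile): 2 synonymous substitutions.
Total: 1 + 3 + 2 = 6.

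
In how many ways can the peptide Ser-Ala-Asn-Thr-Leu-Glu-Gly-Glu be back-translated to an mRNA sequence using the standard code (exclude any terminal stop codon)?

18432

Ser: 6 codons.
Ala: 4 codons.
Asn: 2 codons.
Thr: 4 codons.
Leu: 6 codons.
Glu: 2 codons.
Gly: 4 codons.
Glu: 2 codons.
6 × 4 × 2 × 4 × 6 × 2 × 4 × 2 = 18432.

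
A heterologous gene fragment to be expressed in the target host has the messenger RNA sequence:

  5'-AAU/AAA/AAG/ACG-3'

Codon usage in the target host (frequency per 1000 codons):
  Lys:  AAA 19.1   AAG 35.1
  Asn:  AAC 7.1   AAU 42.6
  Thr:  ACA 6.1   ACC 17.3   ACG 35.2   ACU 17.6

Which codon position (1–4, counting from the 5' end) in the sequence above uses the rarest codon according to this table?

2

Codon 1 AAU (Asn): 42.6 per 1000.
Codon 2 AAA (Lys): 19.1 per 1000.
Codon 3 AAG (Lys): 35.1 per 1000.
Codon 4 ACG (Thr): 35.2 per 1000.
Lowest frequency is 19.1 at codon 2.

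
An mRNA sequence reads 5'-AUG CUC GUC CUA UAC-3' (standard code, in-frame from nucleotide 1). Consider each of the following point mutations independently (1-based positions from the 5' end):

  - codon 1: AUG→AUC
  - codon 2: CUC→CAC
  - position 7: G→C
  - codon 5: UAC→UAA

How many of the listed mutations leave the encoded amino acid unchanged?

0

Codon 1: AUG (Met) → AUC (Ile) — missense.
Codon 2: CUC (Leu) → CAC (His) — missense.
Codon 3: GUC (Val) → CUC (Leu) — missense.
Codon 5: UAC (Tyr) → UAA (Stop) — nonsense.
Synonymous: 0 of 4.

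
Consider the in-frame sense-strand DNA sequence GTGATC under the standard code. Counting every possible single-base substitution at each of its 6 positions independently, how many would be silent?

5

Codon 1 (GTG, Val): 3 synonymous substitutions.
Codon 2 (ATC, Ile): 2 synonymous substitutions.
Total: 3 + 2 = 5.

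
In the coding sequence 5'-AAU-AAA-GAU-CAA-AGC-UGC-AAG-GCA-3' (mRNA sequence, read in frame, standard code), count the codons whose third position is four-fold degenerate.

1

Codon 1 AAU (Asn): third position 2-fold.
Codon 2 AAA (Lys): third position 2-fold.
Codon 3 GAU (Asp): third position 2-fold.
Codon 4 CAA (Gln): third position 2-fold.
Codon 5 AGC (Ser): third position 2-fold.
Codon 6 UGC (Cys): third position 2-fold.
Codon 7 AAG (Lys): third position 2-fold.
Codon 8 GCA (Ala): third position 4-fold.
Four-fold degenerate third positions: 1.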